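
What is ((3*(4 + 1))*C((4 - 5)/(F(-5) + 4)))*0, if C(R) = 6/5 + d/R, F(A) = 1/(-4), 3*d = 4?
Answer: 0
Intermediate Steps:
d = 4/3 (d = (⅓)*4 = 4/3 ≈ 1.3333)
F(A) = -¼
C(R) = 6/5 + 4/(3*R)
((3*(4 + 1))*C((4 - 5)/(F(-5) + 4)))*0 = ((3*(4 + 1))*(2*(10 + 9*((4 - 5)/(-¼ + 4)))/(15*(((4 - 5)/(-¼ + 4))))))*0 = ((3*5)*(2*(10 + 9*(-1/15/4))/(15*((-1/15/4)))))*0 = (15*(2*(10 + 9*(-1*4/15))/(15*((-1*4/15)))))*0 = (15*(2*(10 + 9*(-4/15))/(15*(-4/15))))*0 = (15*((2/15)*(-15/4)*(10 - 12/5)))*0 = (15*((2/15)*(-15/4)*(38/5)))*0 = (15*(-19/5))*0 = -57*0 = 0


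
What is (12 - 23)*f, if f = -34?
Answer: 374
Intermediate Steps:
(12 - 23)*f = (12 - 23)*(-34) = -11*(-34) = 374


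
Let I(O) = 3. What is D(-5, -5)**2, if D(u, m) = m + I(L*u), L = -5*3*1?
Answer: 4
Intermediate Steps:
L = -15 (L = -15*1 = -15)
D(u, m) = 3 + m (D(u, m) = m + 3 = 3 + m)
D(-5, -5)**2 = (3 - 5)**2 = (-2)**2 = 4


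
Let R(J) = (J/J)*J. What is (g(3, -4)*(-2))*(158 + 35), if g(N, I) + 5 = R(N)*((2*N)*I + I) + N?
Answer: 33196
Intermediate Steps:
R(J) = J (R(J) = 1*J = J)
g(N, I) = -5 + N + N*(I + 2*I*N) (g(N, I) = -5 + (N*((2*N)*I + I) + N) = -5 + (N*(2*I*N + I) + N) = -5 + (N*(I + 2*I*N) + N) = -5 + (N + N*(I + 2*I*N)) = -5 + N + N*(I + 2*I*N))
(g(3, -4)*(-2))*(158 + 35) = ((-5 + 3 - 4*3 + 2*(-4)*3²)*(-2))*(158 + 35) = ((-5 + 3 - 12 + 2*(-4)*9)*(-2))*193 = ((-5 + 3 - 12 - 72)*(-2))*193 = -86*(-2)*193 = 172*193 = 33196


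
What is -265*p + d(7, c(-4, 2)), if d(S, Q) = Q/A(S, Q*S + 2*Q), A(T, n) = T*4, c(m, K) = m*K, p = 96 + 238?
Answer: -619572/7 ≈ -88510.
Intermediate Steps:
p = 334
c(m, K) = K*m
A(T, n) = 4*T
d(S, Q) = Q/(4*S) (d(S, Q) = Q/((4*S)) = Q*(1/(4*S)) = Q/(4*S))
-265*p + d(7, c(-4, 2)) = -265*334 + (1/4)*(2*(-4))/7 = -88510 + (1/4)*(-8)*(1/7) = -88510 - 2/7 = -619572/7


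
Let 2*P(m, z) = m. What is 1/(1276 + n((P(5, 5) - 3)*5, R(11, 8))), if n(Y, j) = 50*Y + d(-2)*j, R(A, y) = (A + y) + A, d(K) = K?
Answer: 1/1091 ≈ 0.00091659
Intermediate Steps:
P(m, z) = m/2
R(A, y) = y + 2*A
n(Y, j) = -2*j + 50*Y (n(Y, j) = 50*Y - 2*j = -2*j + 50*Y)
1/(1276 + n((P(5, 5) - 3)*5, R(11, 8))) = 1/(1276 + (-2*(8 + 2*11) + 50*(((½)*5 - 3)*5))) = 1/(1276 + (-2*(8 + 22) + 50*((5/2 - 3)*5))) = 1/(1276 + (-2*30 + 50*(-½*5))) = 1/(1276 + (-60 + 50*(-5/2))) = 1/(1276 + (-60 - 125)) = 1/(1276 - 185) = 1/1091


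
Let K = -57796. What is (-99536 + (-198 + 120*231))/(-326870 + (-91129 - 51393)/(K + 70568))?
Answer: 459881404/2087463081 ≈ 0.22031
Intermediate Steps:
(-99536 + (-198 + 120*231))/(-326870 + (-91129 - 51393)/(K + 70568)) = (-99536 + (-198 + 120*231))/(-326870 + (-91129 - 51393)/(-57796 + 70568)) = (-99536 + (-198 + 27720))/(-326870 - 142522/12772) = (-99536 + 27522)/(-326870 - 142522*1/12772) = -72014/(-326870 - 71261/6386) = -72014/(-2087463081/6386) = -72014*(-6386/2087463081) = 459881404/2087463081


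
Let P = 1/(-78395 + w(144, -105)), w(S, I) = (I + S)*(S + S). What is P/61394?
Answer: -1/4123405222 ≈ -2.4252e-10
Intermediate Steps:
w(S, I) = 2*S*(I + S) (w(S, I) = (I + S)*(2*S) = 2*S*(I + S))
P = -1/67163 (P = 1/(-78395 + 2*144*(-105 + 144)) = 1/(-78395 + 2*144*39) = 1/(-78395 + 11232) = 1/(-67163) = -1/67163 ≈ -1.4889e-5)
P/61394 = -1/67163/61394 = -1/67163*1/61394 = -1/4123405222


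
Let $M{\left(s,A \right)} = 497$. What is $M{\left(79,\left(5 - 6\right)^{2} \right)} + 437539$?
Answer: $438036$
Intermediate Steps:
$M{\left(79,\left(5 - 6\right)^{2} \right)} + 437539 = 497 + 437539 = 438036$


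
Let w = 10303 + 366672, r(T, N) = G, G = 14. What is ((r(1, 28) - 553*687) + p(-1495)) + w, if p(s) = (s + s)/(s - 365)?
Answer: -543193/186 ≈ -2920.4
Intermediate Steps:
r(T, N) = 14
p(s) = 2*s/(-365 + s) (p(s) = (2*s)/(-365 + s) = 2*s/(-365 + s))
w = 376975
((r(1, 28) - 553*687) + p(-1495)) + w = ((14 - 553*687) + 2*(-1495)/(-365 - 1495)) + 376975 = ((14 - 379911) + 2*(-1495)/(-1860)) + 376975 = (-379897 + 2*(-1495)*(-1/1860)) + 376975 = (-379897 + 299/186) + 376975 = -70660543/186 + 376975 = -543193/186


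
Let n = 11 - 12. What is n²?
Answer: 1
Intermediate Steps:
n = -1
n² = (-1)² = 1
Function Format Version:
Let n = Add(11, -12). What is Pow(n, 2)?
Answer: 1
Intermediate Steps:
n = -1
Pow(n, 2) = Pow(-1, 2) = 1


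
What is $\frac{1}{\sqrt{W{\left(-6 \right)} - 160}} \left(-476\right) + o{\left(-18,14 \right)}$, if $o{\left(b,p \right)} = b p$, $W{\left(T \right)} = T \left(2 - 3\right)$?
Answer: $-252 + \frac{34 i \sqrt{154}}{11} \approx -252.0 + 38.357 i$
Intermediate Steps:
$W{\left(T \right)} = - T$ ($W{\left(T \right)} = T \left(-1\right) = - T$)
$\frac{1}{\sqrt{W{\left(-6 \right)} - 160}} \left(-476\right) + o{\left(-18,14 \right)} = \frac{1}{\sqrt{\left(-1\right) \left(-6\right) - 160}} \left(-476\right) - 252 = \frac{1}{\sqrt{6 - 160}} \left(-476\right) - 252 = \frac{1}{\sqrt{-154}} \left(-476\right) - 252 = \frac{1}{i \sqrt{154}} \left(-476\right) - 252 = - \frac{i \sqrt{154}}{154} \left(-476\right) - 252 = \frac{34 i \sqrt{154}}{11} - 252 = -252 + \frac{34 i \sqrt{154}}{11}$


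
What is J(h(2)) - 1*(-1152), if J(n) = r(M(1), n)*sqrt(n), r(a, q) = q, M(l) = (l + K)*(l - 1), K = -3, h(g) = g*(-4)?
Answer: 1152 - 16*I*sqrt(2) ≈ 1152.0 - 22.627*I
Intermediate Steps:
h(g) = -4*g
M(l) = (-1 + l)*(-3 + l) (M(l) = (l - 3)*(l - 1) = (-3 + l)*(-1 + l) = (-1 + l)*(-3 + l))
J(n) = n**(3/2) (J(n) = n*sqrt(n) = n**(3/2))
J(h(2)) - 1*(-1152) = (-4*2)**(3/2) - 1*(-1152) = (-8)**(3/2) + 1152 = -16*I*sqrt(2) + 1152 = 1152 - 16*I*sqrt(2)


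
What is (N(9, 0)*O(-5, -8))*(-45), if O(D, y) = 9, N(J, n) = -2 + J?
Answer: -2835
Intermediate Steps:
(N(9, 0)*O(-5, -8))*(-45) = ((-2 + 9)*9)*(-45) = (7*9)*(-45) = 63*(-45) = -2835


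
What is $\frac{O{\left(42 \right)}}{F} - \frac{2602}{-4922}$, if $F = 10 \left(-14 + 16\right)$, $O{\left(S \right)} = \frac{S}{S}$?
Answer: $\frac{28481}{49220} \approx 0.57865$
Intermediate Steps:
$O{\left(S \right)} = 1$
$F = 20$ ($F = 10 \cdot 2 = 20$)
$\frac{O{\left(42 \right)}}{F} - \frac{2602}{-4922} = 1 \cdot \frac{1}{20} - \frac{2602}{-4922} = 1 \cdot \frac{1}{20} - - \frac{1301}{2461} = \frac{1}{20} + \frac{1301}{2461} = \frac{28481}{49220}$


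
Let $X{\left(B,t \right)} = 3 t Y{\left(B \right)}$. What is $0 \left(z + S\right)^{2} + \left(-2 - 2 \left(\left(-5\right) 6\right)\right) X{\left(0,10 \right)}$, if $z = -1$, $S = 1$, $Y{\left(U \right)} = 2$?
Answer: $3480$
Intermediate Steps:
$X{\left(B,t \right)} = 6 t$ ($X{\left(B,t \right)} = 3 t 2 = 6 t$)
$0 \left(z + S\right)^{2} + \left(-2 - 2 \left(\left(-5\right) 6\right)\right) X{\left(0,10 \right)} = 0 \left(-1 + 1\right)^{2} + \left(-2 - 2 \left(\left(-5\right) 6\right)\right) 6 \cdot 10 = 0 \cdot 0^{2} + \left(-2 - -60\right) 60 = 0 \cdot 0 + \left(-2 + 60\right) 60 = 0 + 58 \cdot 60 = 0 + 3480 = 3480$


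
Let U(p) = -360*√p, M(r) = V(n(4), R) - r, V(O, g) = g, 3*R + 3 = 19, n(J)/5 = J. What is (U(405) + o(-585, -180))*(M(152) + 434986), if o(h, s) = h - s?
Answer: -176109930 - 1408879440*√5 ≈ -3.3265e+9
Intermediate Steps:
n(J) = 5*J
R = 16/3 (R = -1 + (⅓)*19 = -1 + 19/3 = 16/3 ≈ 5.3333)
M(r) = 16/3 - r
(U(405) + o(-585, -180))*(M(152) + 434986) = (-3240*√5 + (-585 - 1*(-180)))*((16/3 - 1*152) + 434986) = (-3240*√5 + (-585 + 180))*((16/3 - 152) + 434986) = (-3240*√5 - 405)*(-440/3 + 434986) = (-405 - 3240*√5)*(1304518/3) = -176109930 - 1408879440*√5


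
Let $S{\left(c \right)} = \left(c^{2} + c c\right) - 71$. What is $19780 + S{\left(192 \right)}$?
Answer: $93437$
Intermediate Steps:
$S{\left(c \right)} = -71 + 2 c^{2}$ ($S{\left(c \right)} = \left(c^{2} + c^{2}\right) - 71 = 2 c^{2} - 71 = -71 + 2 c^{2}$)
$19780 + S{\left(192 \right)} = 19780 - \left(71 - 2 \cdot 192^{2}\right) = 19780 + \left(-71 + 2 \cdot 36864\right) = 19780 + \left(-71 + 73728\right) = 19780 + 73657 = 93437$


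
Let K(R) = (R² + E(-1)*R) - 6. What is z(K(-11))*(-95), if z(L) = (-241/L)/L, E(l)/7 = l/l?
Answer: 1205/76 ≈ 15.855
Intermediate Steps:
E(l) = 7 (E(l) = 7*(l/l) = 7*1 = 7)
K(R) = -6 + R² + 7*R (K(R) = (R² + 7*R) - 6 = -6 + R² + 7*R)
z(L) = -241/L²
z(K(-11))*(-95) = -241/(-6 + (-11)² + 7*(-11))²*(-95) = -241/(-6 + 121 - 77)²*(-95) = -241/38²*(-95) = -241*1/1444*(-95) = -241/1444*(-95) = 1205/76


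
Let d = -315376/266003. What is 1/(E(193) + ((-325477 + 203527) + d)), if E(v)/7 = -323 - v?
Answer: -266003/33400184062 ≈ -7.9641e-6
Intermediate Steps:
E(v) = -2261 - 7*v (E(v) = 7*(-323 - v) = -2261 - 7*v)
d = -315376/266003 (d = -315376*1/266003 = -315376/266003 ≈ -1.1856)
1/(E(193) + ((-325477 + 203527) + d)) = 1/((-2261 - 7*193) + ((-325477 + 203527) - 315376/266003)) = 1/((-2261 - 1351) + (-121950 - 315376/266003)) = 1/(-3612 - 32439381226/266003) = 1/(-33400184062/266003) = -266003/33400184062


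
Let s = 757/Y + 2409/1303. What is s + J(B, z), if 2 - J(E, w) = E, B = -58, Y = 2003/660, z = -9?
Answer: 812424627/2609909 ≈ 311.28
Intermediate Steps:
Y = 2003/660 (Y = 2003*(1/660) = 2003/660 ≈ 3.0348)
J(E, w) = 2 - E
s = 655830087/2609909 (s = 757/(2003/660) + 2409/1303 = 757*(660/2003) + 2409*(1/1303) = 499620/2003 + 2409/1303 = 655830087/2609909 ≈ 251.28)
s + J(B, z) = 655830087/2609909 + (2 - 1*(-58)) = 655830087/2609909 + (2 + 58) = 655830087/2609909 + 60 = 812424627/2609909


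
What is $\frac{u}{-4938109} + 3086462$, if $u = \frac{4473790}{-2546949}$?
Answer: $\frac{38818777577001501532}{12577111779441} \approx 3.0865 \cdot 10^{6}$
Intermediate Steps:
$u = - \frac{4473790}{2546949}$ ($u = 4473790 \left(- \frac{1}{2546949}\right) = - \frac{4473790}{2546949} \approx -1.7565$)
$\frac{u}{-4938109} + 3086462 = - \frac{4473790}{2546949 \left(-4938109\right)} + 3086462 = \left(- \frac{4473790}{2546949}\right) \left(- \frac{1}{4938109}\right) + 3086462 = \frac{4473790}{12577111779441} + 3086462 = \frac{38818777577001501532}{12577111779441}$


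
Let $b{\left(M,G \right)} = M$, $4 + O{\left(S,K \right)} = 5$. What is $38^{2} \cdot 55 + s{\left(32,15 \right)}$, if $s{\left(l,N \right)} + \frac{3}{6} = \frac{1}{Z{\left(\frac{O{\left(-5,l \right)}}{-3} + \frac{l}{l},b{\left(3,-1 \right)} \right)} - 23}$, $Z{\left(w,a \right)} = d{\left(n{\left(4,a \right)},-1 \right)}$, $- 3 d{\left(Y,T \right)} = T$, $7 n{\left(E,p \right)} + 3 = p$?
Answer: $\frac{5400523}{68} \approx 79420.0$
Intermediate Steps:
$O{\left(S,K \right)} = 1$ ($O{\left(S,K \right)} = -4 + 5 = 1$)
$n{\left(E,p \right)} = - \frac{3}{7} + \frac{p}{7}$
$d{\left(Y,T \right)} = - \frac{T}{3}$
$Z{\left(w,a \right)} = \frac{1}{3}$ ($Z{\left(w,a \right)} = \left(- \frac{1}{3}\right) \left(-1\right) = \frac{1}{3}$)
$s{\left(l,N \right)} = - \frac{37}{68}$ ($s{\left(l,N \right)} = - \frac{1}{2} + \frac{1}{\frac{1}{3} - 23} = - \frac{1}{2} + \frac{1}{- \frac{68}{3}} = - \frac{1}{2} - \frac{3}{68} = - \frac{37}{68}$)
$38^{2} \cdot 55 + s{\left(32,15 \right)} = 38^{2} \cdot 55 - \frac{37}{68} = 1444 \cdot 55 - \frac{37}{68} = 79420 - \frac{37}{68} = \frac{5400523}{68}$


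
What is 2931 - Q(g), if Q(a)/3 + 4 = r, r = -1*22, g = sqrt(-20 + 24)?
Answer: 3009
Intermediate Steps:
g = 2 (g = sqrt(4) = 2)
r = -22
Q(a) = -78 (Q(a) = -12 + 3*(-22) = -12 - 66 = -78)
2931 - Q(g) = 2931 - 1*(-78) = 2931 + 78 = 3009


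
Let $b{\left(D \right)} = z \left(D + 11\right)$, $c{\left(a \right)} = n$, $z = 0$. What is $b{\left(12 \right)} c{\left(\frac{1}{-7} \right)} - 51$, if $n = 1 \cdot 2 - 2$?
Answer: $-51$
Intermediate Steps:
$n = 0$ ($n = 2 - 2 = 0$)
$c{\left(a \right)} = 0$
$b{\left(D \right)} = 0$ ($b{\left(D \right)} = 0 \left(D + 11\right) = 0 \left(11 + D\right) = 0$)
$b{\left(12 \right)} c{\left(\frac{1}{-7} \right)} - 51 = 0 \cdot 0 - 51 = 0 - 51 = -51$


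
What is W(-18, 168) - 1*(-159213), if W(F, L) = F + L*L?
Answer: 187419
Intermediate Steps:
W(F, L) = F + L²
W(-18, 168) - 1*(-159213) = (-18 + 168²) - 1*(-159213) = (-18 + 28224) + 159213 = 28206 + 159213 = 187419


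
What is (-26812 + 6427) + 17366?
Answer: -3019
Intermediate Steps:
(-26812 + 6427) + 17366 = -20385 + 17366 = -3019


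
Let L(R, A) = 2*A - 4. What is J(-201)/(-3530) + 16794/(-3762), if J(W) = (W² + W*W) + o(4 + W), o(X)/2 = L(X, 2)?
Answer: -10090554/368885 ≈ -27.354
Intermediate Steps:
L(R, A) = -4 + 2*A
o(X) = 0 (o(X) = 2*(-4 + 2*2) = 2*(-4 + 4) = 2*0 = 0)
J(W) = 2*W² (J(W) = (W² + W*W) + 0 = (W² + W²) + 0 = 2*W² + 0 = 2*W²)
J(-201)/(-3530) + 16794/(-3762) = (2*(-201)²)/(-3530) + 16794/(-3762) = (2*40401)*(-1/3530) + 16794*(-1/3762) = 80802*(-1/3530) - 933/209 = -40401/1765 - 933/209 = -10090554/368885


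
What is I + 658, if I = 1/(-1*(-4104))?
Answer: 2700433/4104 ≈ 658.00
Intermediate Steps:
I = 1/4104 ≈ 0.00024366
I + 658 = 1/4104 + 658 = 2700433/4104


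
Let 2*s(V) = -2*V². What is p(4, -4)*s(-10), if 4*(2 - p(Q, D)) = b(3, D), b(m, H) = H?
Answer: -300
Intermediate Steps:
p(Q, D) = 2 - D/4
s(V) = -V² (s(V) = (-2*V²)/2 = -V²)
p(4, -4)*s(-10) = (2 - ¼*(-4))*(-1*(-10)²) = (2 + 1)*(-1*100) = 3*(-100) = -300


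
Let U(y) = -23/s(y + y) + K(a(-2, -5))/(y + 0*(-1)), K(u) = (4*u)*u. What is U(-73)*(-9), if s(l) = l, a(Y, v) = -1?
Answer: -135/146 ≈ -0.92466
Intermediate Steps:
K(u) = 4*u²
U(y) = -15/(2*y) (U(y) = -23/(y + y) + (4*(-1)²)/(y + 0*(-1)) = -23*1/(2*y) + (4*1)/(y + 0) = -23/(2*y) + 4/y = -15/(2*y))
U(-73)*(-9) = -15/2/(-73)*(-9) = -15/2*(-1/73)*(-9) = (15/146)*(-9) = -135/146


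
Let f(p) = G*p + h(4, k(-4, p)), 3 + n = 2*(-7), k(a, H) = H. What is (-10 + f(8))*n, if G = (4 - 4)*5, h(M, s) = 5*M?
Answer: -170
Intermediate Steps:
G = 0 (G = 0*5 = 0)
n = -17 (n = -3 + 2*(-7) = -3 - 14 = -17)
f(p) = 20 (f(p) = 0*p + 5*4 = 0 + 20 = 20)
(-10 + f(8))*n = (-10 + 20)*(-17) = 10*(-17) = -170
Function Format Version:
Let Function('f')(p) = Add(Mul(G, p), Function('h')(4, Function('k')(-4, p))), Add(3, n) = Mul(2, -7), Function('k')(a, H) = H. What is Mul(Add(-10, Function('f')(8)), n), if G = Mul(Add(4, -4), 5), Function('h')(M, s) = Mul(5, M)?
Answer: -170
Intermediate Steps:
G = 0 (G = Mul(0, 5) = 0)
n = -17 (n = Add(-3, Mul(2, -7)) = Add(-3, -14) = -17)
Function('f')(p) = 20 (Function('f')(p) = Add(Mul(0, p), Mul(5, 4)) = Add(0, 20) = 20)
Mul(Add(-10, Function('f')(8)), n) = Mul(Add(-10, 20), -17) = Mul(10, -17) = -170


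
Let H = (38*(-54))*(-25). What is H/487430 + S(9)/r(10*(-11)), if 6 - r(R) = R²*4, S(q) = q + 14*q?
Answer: 241680915/2358868742 ≈ 0.10246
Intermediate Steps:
S(q) = 15*q
H = 51300 (H = -2052*(-25) = 51300)
r(R) = 6 - 4*R² (r(R) = 6 - R²*4 = 6 - 4*R²)
H/487430 + S(9)/r(10*(-11)) = 51300/487430 + (15*9)/(6 - 4*(10*(-11))²) = 51300*(1/487430) + 135/(6 - 4*(-110)²) = 5130/48743 + 135/(6 - 4*12100) = 5130/48743 + 135/(6 - 48400) = 5130/48743 + 135/(-48394) = 5130/48743 + 135*(-1/48394) = 5130/48743 - 135/48394 = 241680915/2358868742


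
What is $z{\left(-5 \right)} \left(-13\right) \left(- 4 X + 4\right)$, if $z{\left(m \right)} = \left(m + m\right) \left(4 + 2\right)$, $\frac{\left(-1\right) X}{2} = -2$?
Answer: $-9360$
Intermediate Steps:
$X = 4$ ($X = \left(-2\right) \left(-2\right) = 4$)
$z{\left(m \right)} = 12 m$ ($z{\left(m \right)} = 2 m 6 = 12 m$)
$z{\left(-5 \right)} \left(-13\right) \left(- 4 X + 4\right) = 12 \left(-5\right) \left(-13\right) \left(\left(-4\right) 4 + 4\right) = \left(-60\right) \left(-13\right) \left(-16 + 4\right) = 780 \left(-12\right) = -9360$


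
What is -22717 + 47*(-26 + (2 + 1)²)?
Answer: -23516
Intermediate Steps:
-22717 + 47*(-26 + (2 + 1)²) = -22717 + 47*(-26 + 3²) = -22717 + 47*(-26 + 9) = -22717 + 47*(-17) = -22717 - 799 = -23516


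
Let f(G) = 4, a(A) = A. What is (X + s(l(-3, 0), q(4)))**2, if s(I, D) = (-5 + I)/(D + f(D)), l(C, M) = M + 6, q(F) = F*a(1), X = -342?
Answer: 7480225/64 ≈ 1.1688e+5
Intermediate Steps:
q(F) = F (q(F) = F*1 = F)
l(C, M) = 6 + M
s(I, D) = (-5 + I)/(4 + D) (s(I, D) = (-5 + I)/(D + 4) = (-5 + I)/(4 + D))
(X + s(l(-3, 0), q(4)))**2 = (-342 + (-5 + (6 + 0))/(4 + 4))**2 = (-342 + (-5 + 6)/8)**2 = (-342 + (1/8)*1)**2 = (-342 + 1/8)**2 = (-2735/8)**2 = 7480225/64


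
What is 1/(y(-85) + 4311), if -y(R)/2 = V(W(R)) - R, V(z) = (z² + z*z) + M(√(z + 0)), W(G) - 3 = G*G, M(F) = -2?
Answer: -1/208971791 ≈ -4.7853e-9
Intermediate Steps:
W(G) = 3 + G² (W(G) = 3 + G*G = 3 + G²)
V(z) = -2 + 2*z² (V(z) = (z² + z*z) - 2 = (z² + z²) - 2 = 2*z² - 2 = -2 + 2*z²)
y(R) = 4 - 4*(3 + R²)² + 2*R (y(R) = -2*((-2 + 2*(3 + R²)²) - R) = -2*(-2 - R + 2*(3 + R²)²) = 4 - 4*(3 + R²)² + 2*R)
1/(y(-85) + 4311) = 1/((4 - 4*(3 + (-85)²)² + 2*(-85)) + 4311) = 1/((4 - 4*(3 + 7225)² - 170) + 4311) = 1/((4 - 4*7228² - 170) + 4311) = 1/((4 - 4*52243984 - 170) + 4311) = 1/((4 - 208975936 - 170) + 4311) = 1/(-208976102 + 4311) = 1/(-208971791) = -1/208971791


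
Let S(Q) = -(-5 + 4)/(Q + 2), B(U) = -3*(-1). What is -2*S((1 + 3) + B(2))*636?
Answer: -424/3 ≈ -141.33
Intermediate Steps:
B(U) = 3
S(Q) = 1/(2 + Q) (S(Q) = -(-1)/(2 + Q) = 1/(2 + Q))
-2*S((1 + 3) + B(2))*636 = -2/(2 + ((1 + 3) + 3))*636 = -2/(2 + (4 + 3))*636 = -2/(2 + 7)*636 = -2/9*636 = -424/3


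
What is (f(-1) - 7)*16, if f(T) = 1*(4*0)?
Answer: -112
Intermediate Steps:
f(T) = 0 (f(T) = 1*0 = 0)
(f(-1) - 7)*16 = (0 - 7)*16 = -7*16 = -112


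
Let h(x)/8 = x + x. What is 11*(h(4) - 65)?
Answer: -11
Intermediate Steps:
h(x) = 16*x (h(x) = 8*(x + x) = 8*(2*x) = 16*x)
11*(h(4) - 65) = 11*(16*4 - 65) = 11*(64 - 65) = 11*(-1) = -11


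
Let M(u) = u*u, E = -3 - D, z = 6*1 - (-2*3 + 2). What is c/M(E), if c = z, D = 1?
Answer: 5/8 ≈ 0.62500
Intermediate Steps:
z = 10 (z = 6 - (-6 + 2) = 6 - 1*(-4) = 6 + 4 = 10)
E = -4 (E = -3 - 1*1 = -3 - 1 = -4)
M(u) = u²
c = 10
c/M(E) = 10/((-4)²) = 10/16 = 10*(1/16) = 5/8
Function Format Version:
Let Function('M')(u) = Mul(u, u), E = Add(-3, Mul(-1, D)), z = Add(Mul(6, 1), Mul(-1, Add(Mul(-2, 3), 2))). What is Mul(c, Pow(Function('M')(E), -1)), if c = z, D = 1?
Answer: Rational(5, 8) ≈ 0.62500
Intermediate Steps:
z = 10 (z = Add(6, Mul(-1, Add(-6, 2))) = Add(6, Mul(-1, -4)) = Add(6, 4) = 10)
E = -4 (E = Add(-3, Mul(-1, 1)) = Add(-3, -1) = -4)
Function('M')(u) = Pow(u, 2)
c = 10
Mul(c, Pow(Function('M')(E), -1)) = Mul(10, Pow(Pow(-4, 2), -1)) = Mul(10, Pow(16, -1)) = Mul(10, Rational(1, 16)) = Rational(5, 8)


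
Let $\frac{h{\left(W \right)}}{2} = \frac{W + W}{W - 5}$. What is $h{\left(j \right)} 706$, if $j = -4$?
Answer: $\frac{11296}{9} \approx 1255.1$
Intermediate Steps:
$h{\left(W \right)} = \frac{4 W}{-5 + W}$ ($h{\left(W \right)} = 2 \frac{W + W}{W - 5} = 2 \frac{2 W}{-5 + W} = \frac{4 W}{-5 + W}$)
$h{\left(j \right)} 706 = 4 \left(-4\right) \frac{1}{-5 - 4} \cdot 706 = 4 \left(-4\right) \frac{1}{-9} \cdot 706 = 4 \left(-4\right) \left(- \frac{1}{9}\right) 706 = \frac{16}{9} \cdot 706 = \frac{11296}{9}$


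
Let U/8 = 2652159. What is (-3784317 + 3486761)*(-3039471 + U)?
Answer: -5408913754356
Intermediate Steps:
U = 21217272 (U = 8*2652159 = 21217272)
(-3784317 + 3486761)*(-3039471 + U) = (-3784317 + 3486761)*(-3039471 + 21217272) = -297556*18177801 = -5408913754356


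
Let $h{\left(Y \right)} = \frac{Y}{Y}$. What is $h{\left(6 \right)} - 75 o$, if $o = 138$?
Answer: $-10349$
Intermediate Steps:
$h{\left(Y \right)} = 1$
$h{\left(6 \right)} - 75 o = 1 - 10350 = -10349$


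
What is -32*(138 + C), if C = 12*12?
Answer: -9024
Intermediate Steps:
C = 144
-32*(138 + C) = -32*(138 + 144) = -32*282 = -9024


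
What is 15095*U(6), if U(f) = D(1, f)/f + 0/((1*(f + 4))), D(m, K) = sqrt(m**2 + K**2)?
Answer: 15095*sqrt(37)/6 ≈ 15303.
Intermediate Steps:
D(m, K) = sqrt(K**2 + m**2)
U(f) = sqrt(1 + f**2)/f (U(f) = sqrt(f**2 + 1**2)/f + 0/((1*(f + 4))) = sqrt(f**2 + 1)/f + 0/((1*(4 + f))) = sqrt(1 + f**2)/f + 0/(4 + f) = sqrt(1 + f**2)/f + 0 = sqrt(1 + f**2)/f)
15095*U(6) = 15095*(sqrt(1 + 6**2)/6) = 15095*(sqrt(1 + 36)/6) = 15095*(sqrt(37)/6) = 15095*sqrt(37)/6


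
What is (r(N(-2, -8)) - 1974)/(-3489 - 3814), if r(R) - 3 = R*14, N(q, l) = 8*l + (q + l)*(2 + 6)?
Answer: 3987/7303 ≈ 0.54594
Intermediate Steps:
N(q, l) = 8*q + 16*l (N(q, l) = 8*l + (l + q)*8 = 8*l + (8*l + 8*q) = 8*q + 16*l)
r(R) = 3 + 14*R (r(R) = 3 + R*14 = 3 + 14*R)
(r(N(-2, -8)) - 1974)/(-3489 - 3814) = ((3 + 14*(8*(-2) + 16*(-8))) - 1974)/(-3489 - 3814) = ((3 + 14*(-16 - 128)) - 1974)/(-7303) = ((3 + 14*(-144)) - 1974)*(-1/7303) = ((3 - 2016) - 1974)*(-1/7303) = (-2013 - 1974)*(-1/7303) = -3987*(-1/7303) = 3987/7303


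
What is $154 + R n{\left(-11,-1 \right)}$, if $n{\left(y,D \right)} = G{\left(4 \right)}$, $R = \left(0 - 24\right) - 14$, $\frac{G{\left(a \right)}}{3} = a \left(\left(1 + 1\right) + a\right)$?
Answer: $-2582$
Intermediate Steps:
$G{\left(a \right)} = 3 a \left(2 + a\right)$ ($G{\left(a \right)} = 3 a \left(\left(1 + 1\right) + a\right) = 3 a \left(2 + a\right)$)
$R = -38$ ($R = -24 - 14 = -38$)
$n{\left(y,D \right)} = 72$ ($n{\left(y,D \right)} = 3 \cdot 4 \left(2 + 4\right) = 3 \cdot 4 \cdot 6 = 72$)
$154 + R n{\left(-11,-1 \right)} = 154 - 2736 = -2582$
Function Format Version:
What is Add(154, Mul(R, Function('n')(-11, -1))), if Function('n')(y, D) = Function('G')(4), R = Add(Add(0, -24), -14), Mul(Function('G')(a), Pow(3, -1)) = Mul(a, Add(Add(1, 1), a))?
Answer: -2582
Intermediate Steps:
Function('G')(a) = Mul(3, a, Add(2, a)) (Function('G')(a) = Mul(3, Mul(a, Add(Add(1, 1), a))) = Mul(3, Mul(a, Add(2, a))) = Mul(3, a, Add(2, a)))
R = -38 (R = Add(-24, -14) = -38)
Function('n')(y, D) = 72 (Function('n')(y, D) = Mul(3, 4, Add(2, 4)) = Mul(3, 4, 6) = 72)
Add(154, Mul(R, Function('n')(-11, -1))) = Add(154, Mul(-38, 72)) = Add(154, -2736) = -2582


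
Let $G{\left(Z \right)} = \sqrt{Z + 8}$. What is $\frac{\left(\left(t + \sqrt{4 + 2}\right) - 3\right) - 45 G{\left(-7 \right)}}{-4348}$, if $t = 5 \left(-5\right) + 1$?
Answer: $\frac{18}{1087} - \frac{\sqrt{6}}{4348} \approx 0.015996$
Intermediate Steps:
$t = -24$ ($t = -25 + 1 = -24$)
$G{\left(Z \right)} = \sqrt{8 + Z}$
$\frac{\left(\left(t + \sqrt{4 + 2}\right) - 3\right) - 45 G{\left(-7 \right)}}{-4348} = \frac{\left(\left(-24 + \sqrt{4 + 2}\right) - 3\right) - 45 \sqrt{8 - 7}}{-4348} = \left(\left(\left(-24 + \sqrt{6}\right) - 3\right) - 45 \sqrt{1}\right) \left(- \frac{1}{4348}\right) = \left(\left(-27 + \sqrt{6}\right) - 45\right) \left(- \frac{1}{4348}\right) = \left(-72 + \sqrt{6}\right) \left(- \frac{1}{4348}\right) = \frac{18}{1087} - \frac{\sqrt{6}}{4348}$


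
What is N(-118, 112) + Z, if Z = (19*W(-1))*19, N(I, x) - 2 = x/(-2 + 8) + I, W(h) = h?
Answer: -1375/3 ≈ -458.33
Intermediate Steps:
N(I, x) = 2 + I + x/6 (N(I, x) = 2 + (x/(-2 + 8) + I) = 2 + (x/6 + I) = 2 + (I + x/6) = 2 + I + x/6)
Z = -361 (Z = (19*(-1))*19 = -19*19 = -361)
N(-118, 112) + Z = (2 - 118 + (⅙)*112) - 361 = (2 - 118 + 56/3) - 361 = -292/3 - 361 = -1375/3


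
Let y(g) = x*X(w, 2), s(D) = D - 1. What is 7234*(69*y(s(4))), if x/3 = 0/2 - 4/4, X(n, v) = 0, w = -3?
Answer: 0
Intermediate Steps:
x = -3 (x = 3*(0/2 - 4/4) = 3*(0*(½) - 4*¼) = 3*(0 - 1) = 3*(-1) = -3)
s(D) = -1 + D
y(g) = 0 (y(g) = -3*0 = 0)
7234*(69*y(s(4))) = 7234*(69*0) = 7234*0 = 0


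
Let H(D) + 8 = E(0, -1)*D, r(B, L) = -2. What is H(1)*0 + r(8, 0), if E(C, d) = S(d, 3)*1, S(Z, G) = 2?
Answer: -2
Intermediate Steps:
E(C, d) = 2 (E(C, d) = 2*1 = 2)
H(D) = -8 + 2*D
H(1)*0 + r(8, 0) = (-8 + 2*1)*0 - 2 = (-8 + 2)*0 - 2 = -6*0 - 2 = 0 - 2 = -2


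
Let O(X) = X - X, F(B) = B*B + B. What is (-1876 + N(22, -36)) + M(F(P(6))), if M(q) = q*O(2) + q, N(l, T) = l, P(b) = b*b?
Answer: -522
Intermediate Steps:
P(b) = b**2
F(B) = B + B**2 (F(B) = B**2 + B = B + B**2)
O(X) = 0
M(q) = q (M(q) = q*0 + q = 0 + q = q)
(-1876 + N(22, -36)) + M(F(P(6))) = (-1876 + 22) + 6**2*(1 + 6**2) = -1854 + 36*(1 + 36) = -1854 + 36*37 = -1854 + 1332 = -522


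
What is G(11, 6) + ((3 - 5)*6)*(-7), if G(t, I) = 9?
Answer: 93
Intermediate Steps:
G(11, 6) + ((3 - 5)*6)*(-7) = 9 + ((3 - 5)*6)*(-7) = 9 - 2*6*(-7) = 9 - 12*(-7) = 9 + 84 = 93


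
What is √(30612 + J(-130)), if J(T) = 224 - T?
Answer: √30966 ≈ 175.97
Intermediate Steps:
√(30612 + J(-130)) = √(30612 + (224 - 1*(-130))) = √(30612 + (224 + 130)) = √(30612 + 354) = √30966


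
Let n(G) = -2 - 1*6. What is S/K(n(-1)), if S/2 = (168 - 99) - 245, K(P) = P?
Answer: 44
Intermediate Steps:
n(G) = -8 (n(G) = -2 - 6 = -8)
S = -352 (S = 2*((168 - 99) - 245) = 2*(69 - 245) = 2*(-176) = -352)
S/K(n(-1)) = -352/(-8) = -352*(-1/8) = 44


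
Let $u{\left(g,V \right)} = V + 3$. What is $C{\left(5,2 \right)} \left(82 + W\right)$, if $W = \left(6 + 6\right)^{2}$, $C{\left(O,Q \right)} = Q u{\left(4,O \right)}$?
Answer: $3616$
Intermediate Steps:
$u{\left(g,V \right)} = 3 + V$
$C{\left(O,Q \right)} = Q \left(3 + O\right)$
$W = 144$ ($W = 12^{2} = 144$)
$C{\left(5,2 \right)} \left(82 + W\right) = 2 \left(3 + 5\right) \left(82 + 144\right) = 2 \cdot 8 \cdot 226 = 16 \cdot 226 = 3616$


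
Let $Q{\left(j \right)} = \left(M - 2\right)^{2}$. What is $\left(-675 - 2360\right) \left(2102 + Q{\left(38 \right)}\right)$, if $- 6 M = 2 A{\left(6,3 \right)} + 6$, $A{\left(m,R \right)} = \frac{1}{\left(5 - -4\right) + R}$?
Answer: $- \frac{8303981555}{1296} \approx -6.4074 \cdot 10^{6}$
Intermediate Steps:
$A{\left(m,R \right)} = \frac{1}{9 + R}$ ($A{\left(m,R \right)} = \frac{1}{\left(5 + 4\right) + R} = \frac{1}{9 + R}$)
$M = - \frac{37}{36}$ ($M = - \frac{\frac{2}{9 + 3} + 6}{6} = - \frac{\frac{2}{12} + 6}{6} = - \frac{2 \cdot \frac{1}{12} + 6}{6} = - \frac{\frac{1}{6} + 6}{6} = \left(- \frac{1}{6}\right) \frac{37}{6} = - \frac{37}{36} \approx -1.0278$)
$Q{\left(j \right)} = \frac{11881}{1296}$ ($Q{\left(j \right)} = \left(- \frac{37}{36} - 2\right)^{2} = \left(- \frac{109}{36}\right)^{2} = \frac{11881}{1296}$)
$\left(-675 - 2360\right) \left(2102 + Q{\left(38 \right)}\right) = \left(-675 - 2360\right) \left(2102 + \frac{11881}{1296}\right) = \left(-3035\right) \frac{2736073}{1296} = - \frac{8303981555}{1296}$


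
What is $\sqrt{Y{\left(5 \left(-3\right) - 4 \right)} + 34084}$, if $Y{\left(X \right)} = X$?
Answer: $3 \sqrt{3785} \approx 184.57$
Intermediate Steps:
$\sqrt{Y{\left(5 \left(-3\right) - 4 \right)} + 34084} = \sqrt{\left(5 \left(-3\right) - 4\right) + 34084} = \sqrt{\left(-15 - 4\right) + 34084} = \sqrt{-19 + 34084} = \sqrt{34065} = 3 \sqrt{3785}$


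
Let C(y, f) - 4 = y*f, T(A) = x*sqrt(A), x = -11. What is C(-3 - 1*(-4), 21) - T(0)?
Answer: 25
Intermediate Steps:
T(A) = -11*sqrt(A)
C(y, f) = 4 + f*y (C(y, f) = 4 + y*f = 4 + f*y)
C(-3 - 1*(-4), 21) - T(0) = (4 + 21*(-3 - 1*(-4))) - (-11)*sqrt(0) = (4 + 21*(-3 + 4)) - (-11)*0 = (4 + 21*1) - 1*0 = (4 + 21) + 0 = 25 + 0 = 25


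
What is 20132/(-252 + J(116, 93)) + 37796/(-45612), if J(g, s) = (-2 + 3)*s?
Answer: -77022529/604359 ≈ -127.44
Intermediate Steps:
J(g, s) = s (J(g, s) = 1*s = s)
20132/(-252 + J(116, 93)) + 37796/(-45612) = 20132/(-252 + 93) + 37796/(-45612) = 20132/(-159) + 37796*(-1/45612) = 20132*(-1/159) - 9449/11403 = -20132/159 - 9449/11403 = -77022529/604359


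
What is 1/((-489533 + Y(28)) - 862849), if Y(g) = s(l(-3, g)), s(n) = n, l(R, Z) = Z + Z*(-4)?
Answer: -1/1352466 ≈ -7.3939e-7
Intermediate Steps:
l(R, Z) = -3*Z (l(R, Z) = Z - 4*Z = -3*Z)
Y(g) = -3*g
1/((-489533 + Y(28)) - 862849) = 1/((-489533 - 3*28) - 862849) = 1/((-489533 - 84) - 862849) = 1/(-489617 - 862849) = 1/(-1352466) = -1/1352466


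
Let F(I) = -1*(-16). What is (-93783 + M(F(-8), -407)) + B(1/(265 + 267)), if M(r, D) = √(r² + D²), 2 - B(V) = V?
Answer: -49891493/532 + √165905 ≈ -93374.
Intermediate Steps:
F(I) = 16
B(V) = 2 - V
M(r, D) = √(D² + r²)
(-93783 + M(F(-8), -407)) + B(1/(265 + 267)) = (-93783 + √((-407)² + 16²)) + (2 - 1/(265 + 267)) = (-93783 + √(165649 + 256)) + (2 - 1/532) = (-93783 + √165905) + (2 - 1*1/532) = (-93783 + √165905) + (2 - 1/532) = (-93783 + √165905) + 1063/532 = -49891493/532 + √165905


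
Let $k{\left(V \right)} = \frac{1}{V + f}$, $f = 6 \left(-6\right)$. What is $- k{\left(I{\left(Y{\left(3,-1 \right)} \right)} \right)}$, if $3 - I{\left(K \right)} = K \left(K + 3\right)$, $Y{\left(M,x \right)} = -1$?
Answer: $\frac{1}{31} \approx 0.032258$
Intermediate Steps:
$f = -36$
$I{\left(K \right)} = 3 - K \left(3 + K\right)$ ($I{\left(K \right)} = 3 - K \left(K + 3\right) = 3 - K \left(3 + K\right)$)
$k{\left(V \right)} = \frac{1}{-36 + V}$ ($k{\left(V \right)} = \frac{1}{V - 36} = \frac{1}{-36 + V}$)
$- k{\left(I{\left(Y{\left(3,-1 \right)} \right)} \right)} = - \frac{1}{-36 - -5} = - \frac{1}{-36 + \left(3 - 1 + 3\right)} = - \frac{1}{-36 + 5} = - \frac{1}{-31} = \left(-1\right) \left(- \frac{1}{31}\right) = \frac{1}{31}$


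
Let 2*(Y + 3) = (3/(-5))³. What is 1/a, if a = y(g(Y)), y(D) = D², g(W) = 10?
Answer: 1/100 ≈ 0.010000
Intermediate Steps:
Y = -777/250 (Y = -3 + (3/(-5))³/2 = -3 + (3*(-⅕))³/2 = -3 + (-⅗)³/2 = -3 + (½)*(-27/125) = -3 - 27/250 = -777/250 ≈ -3.1080)
a = 100 (a = 10² = 100)
1/a = 1/100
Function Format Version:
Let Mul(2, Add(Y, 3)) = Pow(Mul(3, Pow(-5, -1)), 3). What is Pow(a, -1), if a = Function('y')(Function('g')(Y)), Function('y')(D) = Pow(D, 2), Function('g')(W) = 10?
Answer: Rational(1, 100) ≈ 0.010000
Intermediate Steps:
Y = Rational(-777, 250) (Y = Add(-3, Mul(Rational(1, 2), Pow(Mul(3, Pow(-5, -1)), 3))) = Add(-3, Mul(Rational(1, 2), Pow(Mul(3, Rational(-1, 5)), 3))) = Add(-3, Mul(Rational(1, 2), Pow(Rational(-3, 5), 3))) = Add(-3, Mul(Rational(1, 2), Rational(-27, 125))) = Add(-3, Rational(-27, 250)) = Rational(-777, 250) ≈ -3.1080)
a = 100 (a = Pow(10, 2) = 100)
Pow(a, -1) = Pow(100, -1) = Rational(1, 100)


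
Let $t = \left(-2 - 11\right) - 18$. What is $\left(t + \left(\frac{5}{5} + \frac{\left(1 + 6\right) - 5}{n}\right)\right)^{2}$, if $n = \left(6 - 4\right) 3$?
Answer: $\frac{7921}{9} \approx 880.11$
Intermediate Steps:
$n = 6$ ($n = 2 \cdot 3 = 6$)
$t = -31$ ($t = -13 - 18 = -31$)
$\left(t + \left(\frac{5}{5} + \frac{\left(1 + 6\right) - 5}{n}\right)\right)^{2} = \left(-31 + \left(\frac{5}{5} + \frac{\left(1 + 6\right) - 5}{6}\right)\right)^{2} = \left(-31 + \left(5 \cdot \frac{1}{5} + \left(7 - 5\right) \frac{1}{6}\right)\right)^{2} = \left(-31 + \left(1 + 2 \cdot \frac{1}{6}\right)\right)^{2} = \left(-31 + \left(1 + \frac{1}{3}\right)\right)^{2} = \left(-31 + \frac{4}{3}\right)^{2} = \left(- \frac{89}{3}\right)^{2} = \frac{7921}{9}$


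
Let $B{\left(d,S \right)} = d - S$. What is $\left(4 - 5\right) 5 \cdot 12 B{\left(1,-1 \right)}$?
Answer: $-120$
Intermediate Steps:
$\left(4 - 5\right) 5 \cdot 12 B{\left(1,-1 \right)} = \left(4 - 5\right) 5 \cdot 12 \left(1 - -1\right) = \left(-1\right) 5 \cdot 12 \left(1 + 1\right) = \left(-5\right) 12 \cdot 2 = \left(-60\right) 2 = -120$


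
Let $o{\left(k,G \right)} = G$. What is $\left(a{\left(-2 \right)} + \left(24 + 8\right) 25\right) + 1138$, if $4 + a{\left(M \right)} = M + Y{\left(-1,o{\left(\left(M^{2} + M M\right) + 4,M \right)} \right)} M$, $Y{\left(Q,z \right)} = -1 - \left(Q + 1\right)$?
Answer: $1934$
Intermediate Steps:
$Y{\left(Q,z \right)} = -2 - Q$ ($Y{\left(Q,z \right)} = -1 - \left(1 + Q\right) = -2 - Q$)
$a{\left(M \right)} = -4$ ($a{\left(M \right)} = -4 + \left(M + \left(-2 - -1\right) M\right) = -4 + \left(M + \left(-2 + 1\right) M\right) = -4 + \left(M - M\right) = -4 + 0 = -4$)
$\left(a{\left(-2 \right)} + \left(24 + 8\right) 25\right) + 1138 = \left(-4 + \left(24 + 8\right) 25\right) + 1138 = \left(-4 + 32 \cdot 25\right) + 1138 = \left(-4 + 800\right) + 1138 = 796 + 1138 = 1934$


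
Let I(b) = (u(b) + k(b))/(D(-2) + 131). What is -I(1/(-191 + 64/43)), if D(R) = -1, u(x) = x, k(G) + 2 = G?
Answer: 8192/529685 ≈ 0.015466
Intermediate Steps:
k(G) = -2 + G
I(b) = -1/65 + b/65 (I(b) = (b + (-2 + b))/(-1 + 131) = (-2 + 2*b)/130 = (-2 + 2*b)*(1/130) = -1/65 + b/65)
-I(1/(-191 + 64/43)) = -(-1/65 + 1/(65*(-191 + 64/43))) = -(-1/65 + 1/(65*(-8149/43))) = -(-1/65 + (1/65)*(-43/8149)) = -(-1/65 - 43/529685) = -1*(-8192/529685) = 8192/529685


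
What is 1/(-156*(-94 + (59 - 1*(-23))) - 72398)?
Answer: -1/70526 ≈ -1.4179e-5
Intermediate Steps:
1/(-156*(-94 + (59 - 1*(-23))) - 72398) = 1/(-156*(-94 + (59 + 23)) - 72398) = 1/(-156*(-94 + 82) - 72398) = 1/(-156*(-12) - 72398) = 1/(1872 - 72398) = 1/(-70526) = -1/70526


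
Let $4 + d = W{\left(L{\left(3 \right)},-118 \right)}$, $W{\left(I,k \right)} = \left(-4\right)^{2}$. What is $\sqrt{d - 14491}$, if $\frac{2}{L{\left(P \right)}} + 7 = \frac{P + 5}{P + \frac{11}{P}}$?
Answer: $i \sqrt{14479} \approx 120.33 i$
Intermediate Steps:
$L{\left(P \right)} = \frac{2}{-7 + \frac{5 + P}{P + \frac{11}{P}}}$ ($L{\left(P \right)} = \frac{2}{-7 + \frac{P + 5}{P + \frac{11}{P}}} = \frac{2}{-7 + \frac{5 + P}{P + \frac{11}{P}}}$)
$W{\left(I,k \right)} = 16$
$d = 12$ ($d = -4 + 16 = 12$)
$\sqrt{d - 14491} = \sqrt{12 - 14491} = \sqrt{-14479} = i \sqrt{14479}$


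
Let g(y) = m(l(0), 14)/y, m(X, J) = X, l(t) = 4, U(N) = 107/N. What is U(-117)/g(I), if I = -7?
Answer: 749/468 ≈ 1.6004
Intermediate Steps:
g(y) = 4/y
U(-117)/g(I) = (107/(-117))/((4/(-7))) = (107*(-1/117))/((4*(-1/7))) = -107/(117*(-4/7)) = -107/117*(-7/4) = 749/468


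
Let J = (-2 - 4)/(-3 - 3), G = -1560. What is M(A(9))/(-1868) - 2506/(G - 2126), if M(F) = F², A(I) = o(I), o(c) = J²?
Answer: 2338761/3442724 ≈ 0.67933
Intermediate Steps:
J = 1 (J = -6/(-6) = -6*(-⅙) = 1)
o(c) = 1 (o(c) = 1² = 1)
A(I) = 1
M(A(9))/(-1868) - 2506/(G - 2126) = 1²/(-1868) - 2506/(-1560 - 2126) = 1*(-1/1868) - 2506/(-3686) = -1/1868 - 2506*(-1/3686) = -1/1868 + 1253/1843 = 2338761/3442724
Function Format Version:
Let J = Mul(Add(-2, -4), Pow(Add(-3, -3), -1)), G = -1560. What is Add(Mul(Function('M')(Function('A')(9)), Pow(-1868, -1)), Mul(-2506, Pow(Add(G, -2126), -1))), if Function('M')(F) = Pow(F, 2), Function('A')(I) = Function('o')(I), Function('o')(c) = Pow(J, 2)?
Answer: Rational(2338761, 3442724) ≈ 0.67933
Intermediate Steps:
J = 1 (J = Mul(-6, Pow(-6, -1)) = Mul(-6, Rational(-1, 6)) = 1)
Function('o')(c) = 1 (Function('o')(c) = Pow(1, 2) = 1)
Function('A')(I) = 1
Add(Mul(Function('M')(Function('A')(9)), Pow(-1868, -1)), Mul(-2506, Pow(Add(G, -2126), -1))) = Add(Mul(Pow(1, 2), Pow(-1868, -1)), Mul(-2506, Pow(Add(-1560, -2126), -1))) = Add(Mul(1, Rational(-1, 1868)), Mul(-2506, Pow(-3686, -1))) = Add(Rational(-1, 1868), Mul(-2506, Rational(-1, 3686))) = Add(Rational(-1, 1868), Rational(1253, 1843)) = Rational(2338761, 3442724)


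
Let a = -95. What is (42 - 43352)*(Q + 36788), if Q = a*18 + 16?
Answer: -1519921140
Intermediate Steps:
Q = -1694 (Q = -95*18 + 16 = -1710 + 16 = -1694)
(42 - 43352)*(Q + 36788) = (42 - 43352)*(-1694 + 36788) = -43310*35094 = -1519921140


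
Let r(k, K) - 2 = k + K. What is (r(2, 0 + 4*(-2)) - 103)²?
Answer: 11449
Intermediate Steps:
r(k, K) = 2 + K + k (r(k, K) = 2 + (k + K) = 2 + (K + k) = 2 + K + k)
(r(2, 0 + 4*(-2)) - 103)² = ((2 + (0 + 4*(-2)) + 2) - 103)² = ((2 + (0 - 8) + 2) - 103)² = ((2 - 8 + 2) - 103)² = (-4 - 103)² = (-107)² = 11449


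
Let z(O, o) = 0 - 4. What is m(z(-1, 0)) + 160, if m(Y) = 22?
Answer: 182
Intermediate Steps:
z(O, o) = -4
m(z(-1, 0)) + 160 = 22 + 160 = 182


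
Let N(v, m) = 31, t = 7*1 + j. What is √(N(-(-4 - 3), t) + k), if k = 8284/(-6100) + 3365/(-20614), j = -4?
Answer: 7*√23781371175826/6287270 ≈ 5.4294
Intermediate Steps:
t = 3 (t = 7*1 - 4 = 7 - 4 = 3)
k = -47823219/31436350 (k = 8284*(-1/6100) + 3365*(-1/20614) = -2071/1525 - 3365/20614 = -47823219/31436350 ≈ -1.5213)
√(N(-(-4 - 3), t) + k) = √(31 - 47823219/31436350) = √(926703631/31436350) = 7*√23781371175826/6287270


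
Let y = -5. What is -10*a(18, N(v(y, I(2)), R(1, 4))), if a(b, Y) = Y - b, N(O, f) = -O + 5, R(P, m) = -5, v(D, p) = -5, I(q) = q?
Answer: 80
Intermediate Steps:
N(O, f) = 5 - O
-10*a(18, N(v(y, I(2)), R(1, 4))) = -10*((5 - 1*(-5)) - 1*18) = -10*((5 + 5) - 18) = -10*(10 - 18) = -10*(-8) = 80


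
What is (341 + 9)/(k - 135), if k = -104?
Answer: -350/239 ≈ -1.4644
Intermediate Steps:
(341 + 9)/(k - 135) = (341 + 9)/(-104 - 135) = 350/(-239) = 350*(-1/239) = -350/239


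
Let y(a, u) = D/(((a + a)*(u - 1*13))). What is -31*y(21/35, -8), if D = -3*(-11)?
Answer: 1705/42 ≈ 40.595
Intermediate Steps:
D = 33
y(a, u) = 33/(2*a*(-13 + u)) (y(a, u) = 33/(((a + a)*(u - 1*13))) = 33/(((2*a)*(u - 13))) = 33/(((2*a)*(-13 + u))) = 33/((2*a*(-13 + u))) = 33*(1/(2*a*(-13 + u))) = 33/(2*a*(-13 + u)))
-31*y(21/35, -8) = -1023/(2*(21/35)*(-13 - 8)) = -1023/(2*(21*(1/35))*(-21)) = -1023*(-1)/(2*3/5*21) = -1023*5*(-1)/(2*3*21) = -31*(-55/42) = 1705/42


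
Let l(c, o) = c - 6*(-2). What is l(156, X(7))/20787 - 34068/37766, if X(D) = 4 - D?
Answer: -116971138/130840307 ≈ -0.89400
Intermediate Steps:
l(c, o) = 12 + c (l(c, o) = c + 12 = 12 + c)
l(156, X(7))/20787 - 34068/37766 = (12 + 156)/20787 - 34068/37766 = 168*(1/20787) - 34068*1/37766 = 56/6929 - 17034/18883 = -116971138/130840307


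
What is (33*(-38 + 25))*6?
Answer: -2574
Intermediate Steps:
(33*(-38 + 25))*6 = (33*(-13))*6 = -429*6 = -2574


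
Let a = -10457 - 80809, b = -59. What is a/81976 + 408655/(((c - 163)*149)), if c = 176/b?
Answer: -1054832828641/59807927116 ≈ -17.637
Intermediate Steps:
c = -176/59 (c = 176/(-59) = 176*(-1/59) = -176/59 ≈ -2.9831)
a = -91266
a/81976 + 408655/(((c - 163)*149)) = -91266/81976 + 408655/(((-176/59 - 163)*149)) = -91266*1/81976 + 408655/((-9793/59*149)) = -45633/40988 + 408655/(-1459157/59) = -45633/40988 + 408655*(-59/1459157) = -45633/40988 - 24110645/1459157 = -1054832828641/59807927116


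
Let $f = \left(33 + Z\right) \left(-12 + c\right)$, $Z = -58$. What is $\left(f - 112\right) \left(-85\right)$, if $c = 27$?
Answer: $41395$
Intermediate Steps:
$f = -375$ ($f = \left(33 - 58\right) \left(-12 + 27\right) = \left(-25\right) 15 = -375$)
$\left(f - 112\right) \left(-85\right) = \left(-375 - 112\right) \left(-85\right) = \left(-487\right) \left(-85\right) = 41395$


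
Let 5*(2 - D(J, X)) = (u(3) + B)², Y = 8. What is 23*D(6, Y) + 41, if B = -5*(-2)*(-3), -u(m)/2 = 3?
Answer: -29373/5 ≈ -5874.6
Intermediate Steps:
u(m) = -6 (u(m) = -2*3 = -6)
B = -30 (B = 10*(-3) = -30)
D(J, X) = -1286/5 (D(J, X) = 2 - (-6 - 30)²/5 = 2 - ⅕*(-36)² = 2 - ⅕*1296 = 2 - 1296/5 = -1286/5)
23*D(6, Y) + 41 = 23*(-1286/5) + 41 = -29578/5 + 41 = -29373/5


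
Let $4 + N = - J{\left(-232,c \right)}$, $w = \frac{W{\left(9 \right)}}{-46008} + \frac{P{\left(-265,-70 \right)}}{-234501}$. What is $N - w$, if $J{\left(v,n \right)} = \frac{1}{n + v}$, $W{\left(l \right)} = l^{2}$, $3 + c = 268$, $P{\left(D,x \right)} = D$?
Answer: $- \frac{5904124057}{1465162248} \approx -4.0297$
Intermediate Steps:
$c = 265$ ($c = -3 + 268 = 265$)
$w = - \frac{83981}{133196568}$ ($w = \frac{9^{2}}{-46008} - \frac{265}{-234501} = 81 \left(- \frac{1}{46008}\right) - - \frac{265}{234501} = - \frac{1}{568} + \frac{265}{234501} = - \frac{83981}{133196568} \approx -0.0006305$)
$N = - \frac{133}{33}$ ($N = -4 - \frac{1}{265 - 232} = -4 - \frac{1}{33} = - \frac{133}{33} \approx -4.0303$)
$N - w = - \frac{133}{33} - - \frac{83981}{133196568} = - \frac{133}{33} + \frac{83981}{133196568} = - \frac{5904124057}{1465162248}$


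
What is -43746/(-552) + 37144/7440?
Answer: 156691/1860 ≈ 84.242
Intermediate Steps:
-43746/(-552) + 37144/7440 = -43746*(-1/552) + 37144*(1/7440) = 317/4 + 4643/930 = 156691/1860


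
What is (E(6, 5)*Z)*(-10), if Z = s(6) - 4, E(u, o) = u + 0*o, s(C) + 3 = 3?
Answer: 240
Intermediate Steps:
s(C) = 0 (s(C) = -3 + 3 = 0)
E(u, o) = u (E(u, o) = u + 0 = u)
Z = -4 (Z = 0 - 4 = -4)
(E(6, 5)*Z)*(-10) = (6*(-4))*(-10) = -24*(-10) = 240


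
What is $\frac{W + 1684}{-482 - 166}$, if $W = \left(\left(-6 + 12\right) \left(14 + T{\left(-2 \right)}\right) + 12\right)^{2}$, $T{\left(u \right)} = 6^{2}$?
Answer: $- \frac{24757}{162} \approx -152.82$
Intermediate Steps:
$T{\left(u \right)} = 36$
$W = 97344$ ($W = \left(\left(-6 + 12\right) \left(14 + 36\right) + 12\right)^{2} = \left(6 \cdot 50 + 12\right)^{2} = \left(300 + 12\right)^{2} = 312^{2} = 97344$)
$\frac{W + 1684}{-482 - 166} = \frac{97344 + 1684}{-482 - 166} = \frac{99028}{-648} = 99028 \left(- \frac{1}{648}\right) = - \frac{24757}{162}$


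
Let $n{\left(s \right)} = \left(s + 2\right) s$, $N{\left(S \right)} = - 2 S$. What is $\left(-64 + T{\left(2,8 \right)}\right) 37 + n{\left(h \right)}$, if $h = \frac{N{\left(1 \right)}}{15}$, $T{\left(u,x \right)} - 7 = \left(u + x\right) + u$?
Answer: $- \frac{374681}{225} \approx -1665.2$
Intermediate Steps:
$T{\left(u,x \right)} = 7 + x + 2 u$ ($T{\left(u,x \right)} = 7 + \left(\left(u + x\right) + u\right) = 7 + \left(x + 2 u\right) = 7 + x + 2 u$)
$h = - \frac{2}{15}$ ($h = \frac{\left(-2\right) 1}{15} = \left(-2\right) \frac{1}{15} = - \frac{2}{15} \approx -0.13333$)
$n{\left(s \right)} = s \left(2 + s\right)$ ($n{\left(s \right)} = \left(2 + s\right) s = s \left(2 + s\right)$)
$\left(-64 + T{\left(2,8 \right)}\right) 37 + n{\left(h \right)} = \left(-64 + \left(7 + 8 + 2 \cdot 2\right)\right) 37 - \frac{2 \left(2 - \frac{2}{15}\right)}{15} = \left(-64 + \left(7 + 8 + 4\right)\right) 37 - \frac{56}{225} = \left(-64 + 19\right) 37 - \frac{56}{225} = \left(-45\right) 37 - \frac{56}{225} = -1665 - \frac{56}{225} = - \frac{374681}{225}$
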